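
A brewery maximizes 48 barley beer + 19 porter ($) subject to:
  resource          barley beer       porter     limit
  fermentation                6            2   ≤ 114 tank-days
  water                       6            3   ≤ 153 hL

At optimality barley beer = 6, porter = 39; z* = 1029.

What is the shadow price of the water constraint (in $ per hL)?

At the optimum: fermentation uses 114 of 114 (binding); water uses 153 of 153 (binding).
From A_Bᵀ y = c: 6·y_fermentation + 6·y_water = 48; 2·y_fermentation + 3·y_water = 19.
Solving: y_fermentation = 5, y_water = 3.
Shadow price of water = 3.

3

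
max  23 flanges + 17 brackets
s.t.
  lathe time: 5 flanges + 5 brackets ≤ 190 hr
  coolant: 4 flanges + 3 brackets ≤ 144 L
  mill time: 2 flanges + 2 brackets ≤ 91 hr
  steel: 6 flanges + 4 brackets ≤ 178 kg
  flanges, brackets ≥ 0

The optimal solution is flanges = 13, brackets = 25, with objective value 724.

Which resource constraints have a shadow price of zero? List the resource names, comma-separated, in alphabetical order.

lathe time: 190/190 (binding)
coolant: 127/144 (slack 17)
mill time: 76/91 (slack 15)
steel: 178/178 (binding)
By complementary slackness, a constraint with positive slack has shadow price 0 → coolant, mill time.

coolant, mill time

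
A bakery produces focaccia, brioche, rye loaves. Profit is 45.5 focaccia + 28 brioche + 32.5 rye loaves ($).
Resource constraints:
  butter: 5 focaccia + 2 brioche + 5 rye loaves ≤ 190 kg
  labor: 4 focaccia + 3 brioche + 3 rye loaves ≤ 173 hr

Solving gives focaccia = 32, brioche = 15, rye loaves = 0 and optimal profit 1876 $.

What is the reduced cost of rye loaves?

Check each constraint at x*: butter 190/190 (tight); labor 173/173 (tight).
Dual feasibility on the basic columns requires 5·y_butter + 4·y_labor = 45.5, 2·y_butter + 3·y_labor = 28.
→ y_butter = 3.5 and y_labor = 7.
Reduced cost of rye loaves: c₃ − yᵀa₃ = 32.5 − (3.5·5 + 7·3) = 32.5 − 38.5 = -6.

-6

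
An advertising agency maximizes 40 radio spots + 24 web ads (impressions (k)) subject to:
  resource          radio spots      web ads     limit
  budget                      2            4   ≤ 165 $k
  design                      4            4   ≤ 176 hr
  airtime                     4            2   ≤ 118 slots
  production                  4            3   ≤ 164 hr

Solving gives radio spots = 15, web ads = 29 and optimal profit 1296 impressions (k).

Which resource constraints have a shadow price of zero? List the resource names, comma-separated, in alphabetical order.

budget, production

budget: 146/165 (slack 19)
design: 176/176 (binding)
airtime: 118/118 (binding)
production: 147/164 (slack 17)
By complementary slackness, a constraint with positive slack has shadow price 0 → budget, production.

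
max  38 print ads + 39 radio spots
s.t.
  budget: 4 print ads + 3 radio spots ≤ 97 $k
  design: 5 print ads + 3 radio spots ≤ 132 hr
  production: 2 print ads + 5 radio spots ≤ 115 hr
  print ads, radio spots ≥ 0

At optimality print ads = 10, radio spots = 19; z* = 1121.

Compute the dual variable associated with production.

3

Binding: budget and production. Non-binding: design (25 unused).
Slack constraints have shadow price 0 (complementary slackness).
The binding rows give the dual system: 4·y_budget + 2·y_production = 38 and 3·y_budget + 5·y_production = 39.
→ y_budget = 8 and y_production = 3.
Shadow price of production = 3.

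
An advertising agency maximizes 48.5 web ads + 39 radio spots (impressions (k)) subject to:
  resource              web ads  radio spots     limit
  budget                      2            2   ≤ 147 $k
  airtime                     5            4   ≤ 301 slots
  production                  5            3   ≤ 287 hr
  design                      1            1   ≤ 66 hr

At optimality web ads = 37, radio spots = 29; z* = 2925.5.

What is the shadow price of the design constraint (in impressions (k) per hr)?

Check each constraint at x*: budget 132/147 (slack 15); airtime 301/301 (tight); production 272/287 (slack 15); design 66/66 (tight).
By complementary slackness, y = 0 for the non-binding constraints.
From A_Bᵀ y = c: 5·y_airtime + 1·y_design = 48.5; 4·y_airtime + 1·y_design = 39.
→ y_airtime = 9.5 and y_design = 1.
Shadow price of design = 1.

1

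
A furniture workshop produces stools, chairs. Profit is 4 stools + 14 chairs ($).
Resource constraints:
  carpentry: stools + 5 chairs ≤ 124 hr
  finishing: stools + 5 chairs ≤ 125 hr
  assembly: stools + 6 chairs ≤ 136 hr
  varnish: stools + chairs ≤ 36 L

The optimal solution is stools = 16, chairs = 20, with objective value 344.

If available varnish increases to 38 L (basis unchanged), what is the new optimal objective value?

348

Check each constraint at x*: carpentry 116/124 (slack 8); finishing 116/125 (slack 9); assembly 136/136 (tight); varnish 36/36 (tight).
By complementary slackness, y = 0 for the non-binding constraints.
Dual feasibility on the basic columns requires 1·y_assembly + 1·y_varnish = 4, 6·y_assembly + 1·y_varnish = 14.
This yields shadow prices y_assembly = 2, y_varnish = 2.
Δz = y_varnish·Δb = 2 × (2) = 4, so new z* = 344 + 4 = 348.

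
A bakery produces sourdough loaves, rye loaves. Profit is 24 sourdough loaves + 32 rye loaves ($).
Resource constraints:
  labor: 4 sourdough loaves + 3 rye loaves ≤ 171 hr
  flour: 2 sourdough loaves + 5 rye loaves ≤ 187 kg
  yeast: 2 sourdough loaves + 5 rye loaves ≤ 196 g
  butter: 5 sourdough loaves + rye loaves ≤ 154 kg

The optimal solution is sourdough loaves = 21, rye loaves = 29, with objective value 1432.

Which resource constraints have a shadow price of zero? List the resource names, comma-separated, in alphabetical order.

labor: 171/171 (binding)
flour: 187/187 (binding)
yeast: 187/196 (slack 9)
butter: 134/154 (slack 20)
By complementary slackness, a constraint with positive slack has shadow price 0 → butter, yeast.

butter, yeast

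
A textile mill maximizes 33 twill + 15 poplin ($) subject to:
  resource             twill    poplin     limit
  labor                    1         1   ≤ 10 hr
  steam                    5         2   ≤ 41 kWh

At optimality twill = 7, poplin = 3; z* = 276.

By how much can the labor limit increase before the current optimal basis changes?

10.5

Binding constraints: labor, steam. The basis is B = [[1,1],[5,2]] with det -3.
Per unit increase in labor, x* moves by d = (-0.6667, 1.6667).
The basis stays optimal until twill reaches 0; allowable increase = 10.5 hr.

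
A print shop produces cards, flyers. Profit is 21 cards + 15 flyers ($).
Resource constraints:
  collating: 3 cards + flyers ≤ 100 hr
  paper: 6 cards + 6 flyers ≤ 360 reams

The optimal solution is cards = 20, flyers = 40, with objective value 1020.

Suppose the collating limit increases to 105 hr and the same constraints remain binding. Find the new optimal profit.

1035

Both collating and paper are binding at x*.
From A_Bᵀ y = c: 3·y_collating + 6·y_paper = 21; 1·y_collating + 6·y_paper = 15.
→ y_collating = 3 and y_paper = 2.
Δz = y_collating·Δb = 3 × (5) = 15, so new z* = 1020 + 15 = 1035.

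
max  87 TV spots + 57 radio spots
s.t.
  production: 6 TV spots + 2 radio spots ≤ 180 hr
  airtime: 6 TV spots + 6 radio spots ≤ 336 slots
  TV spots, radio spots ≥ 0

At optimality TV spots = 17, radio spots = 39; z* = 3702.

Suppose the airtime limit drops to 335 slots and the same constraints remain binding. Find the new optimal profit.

3695

Check each constraint at x*: production 180/180 (tight); airtime 336/336 (tight).
The binding rows give the dual system: 6·y_production + 6·y_airtime = 87 and 2·y_production + 6·y_airtime = 57.
This yields shadow prices y_production = 7.5, y_airtime = 7.
Δz = y_airtime·Δb = 7 × (-1) = -7, so new z* = 3702 − 7 = 3695.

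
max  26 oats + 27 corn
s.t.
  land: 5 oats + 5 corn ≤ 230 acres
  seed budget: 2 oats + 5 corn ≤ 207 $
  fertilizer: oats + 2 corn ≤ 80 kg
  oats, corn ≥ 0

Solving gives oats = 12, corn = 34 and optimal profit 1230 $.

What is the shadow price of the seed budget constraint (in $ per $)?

0

At the optimum: land uses 230 of 230 (binding); seed budget uses 194 of 207 (slack = 13); fertilizer uses 80 of 80 (binding).
By complementary slackness, y = 0 for the non-binding constraint.
Dual feasibility on the basic columns requires 5·y_land + 1·y_fertilizer = 26, 5·y_land + 2·y_fertilizer = 27.
→ y_land = 5 and y_fertilizer = 1.
Shadow price of seed budget = 0.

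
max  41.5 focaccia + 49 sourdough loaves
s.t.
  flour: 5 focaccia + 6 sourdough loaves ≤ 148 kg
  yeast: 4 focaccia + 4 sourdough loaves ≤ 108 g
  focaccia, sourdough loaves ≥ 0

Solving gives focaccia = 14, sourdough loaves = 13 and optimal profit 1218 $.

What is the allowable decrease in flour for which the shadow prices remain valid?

13

Binding constraints: flour, yeast. The basis is B = [[5,6],[4,4]] with det -4.
Per unit decrease in flour, x* moves by d = (1, -1).
The basis stays optimal until sourdough loaves reaches 0; allowable decrease = 13 kg.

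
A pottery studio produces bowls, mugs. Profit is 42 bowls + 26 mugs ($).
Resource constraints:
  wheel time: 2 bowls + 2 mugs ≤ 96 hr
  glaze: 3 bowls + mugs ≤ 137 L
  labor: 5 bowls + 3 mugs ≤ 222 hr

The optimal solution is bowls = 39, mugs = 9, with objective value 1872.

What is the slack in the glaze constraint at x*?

11

glaze used = 3·39 + 1·9 = 126; slack = 137 − 126 = 11.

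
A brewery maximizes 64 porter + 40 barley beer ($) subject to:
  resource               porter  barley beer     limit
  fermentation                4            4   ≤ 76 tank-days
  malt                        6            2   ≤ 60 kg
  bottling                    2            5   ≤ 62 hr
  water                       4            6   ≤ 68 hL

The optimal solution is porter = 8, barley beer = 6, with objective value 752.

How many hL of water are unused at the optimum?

water used = 4·8 + 6·6 = 68; slack = 68 − 68 = 0.

0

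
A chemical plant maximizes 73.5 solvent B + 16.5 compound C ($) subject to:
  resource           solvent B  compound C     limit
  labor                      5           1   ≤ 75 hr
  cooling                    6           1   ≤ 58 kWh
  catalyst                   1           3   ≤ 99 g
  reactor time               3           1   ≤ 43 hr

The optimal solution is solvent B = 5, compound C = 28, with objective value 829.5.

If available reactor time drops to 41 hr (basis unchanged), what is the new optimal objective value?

At the optimum: labor uses 53 of 75 (slack = 22); cooling uses 58 of 58 (binding); catalyst uses 89 of 99 (slack = 10); reactor time uses 43 of 43 (binding).
By complementary slackness, y = 0 for the non-binding constraints.
The binding rows give the dual system: 6·y_cooling + 3·y_reactor time = 73.5 and 1·y_cooling + 1·y_reactor time = 16.5.
→ y_cooling = 8 and y_reactor time = 8.5.
Δz = y_reactor time·Δb = 8.5 × (-2) = -17, so new z* = 829.5 − 17 = 812.5.

812.5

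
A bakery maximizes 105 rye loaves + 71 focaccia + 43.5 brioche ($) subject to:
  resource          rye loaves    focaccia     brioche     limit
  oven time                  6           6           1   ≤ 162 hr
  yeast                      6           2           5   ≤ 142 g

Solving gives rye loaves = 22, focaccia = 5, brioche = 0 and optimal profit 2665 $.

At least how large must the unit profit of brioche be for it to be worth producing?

51.5

Check each constraint at x*: oven time 162/162 (tight); yeast 142/142 (tight).
The binding rows give the dual system: 6·y_oven time + 6·y_yeast = 105 and 6·y_oven time + 2·y_yeast = 71.
This yields shadow prices y_oven time = 9, y_yeast = 8.5.
brioche enters the basis when its profit ≥ yᵀa₃ = 9·1 + 8.5·5 = 51.5.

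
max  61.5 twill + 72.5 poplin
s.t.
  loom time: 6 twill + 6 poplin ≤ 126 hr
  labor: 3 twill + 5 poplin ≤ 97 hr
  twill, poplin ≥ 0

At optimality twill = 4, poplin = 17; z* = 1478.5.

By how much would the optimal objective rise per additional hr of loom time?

Check each constraint at x*: loom time 126/126 (tight); labor 97/97 (tight).
The binding rows give the dual system: 6·y_loom time + 3·y_labor = 61.5 and 6·y_loom time + 5·y_labor = 72.5.
This yields shadow prices y_loom time = 7.5, y_labor = 5.5.
Shadow price of loom time = 7.5.

7.5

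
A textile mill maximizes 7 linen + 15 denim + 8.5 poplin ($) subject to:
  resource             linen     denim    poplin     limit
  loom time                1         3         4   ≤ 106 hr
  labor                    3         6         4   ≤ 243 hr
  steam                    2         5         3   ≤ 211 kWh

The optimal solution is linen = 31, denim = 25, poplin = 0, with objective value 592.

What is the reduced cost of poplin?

-3.5

Check each constraint at x*: loom time 106/106 (tight); labor 243/243 (tight); steam 187/211 (slack 24).
Slack constraints have shadow price 0 (complementary slackness).
From A_Bᵀ y = c: 1·y_loom time + 3·y_labor = 7; 3·y_loom time + 6·y_labor = 15.
→ y_loom time = 1 and y_labor = 2.
Reduced cost of poplin: c₃ − yᵀa₃ = 8.5 − (1·4 + 2·4) = 8.5 − 12 = -3.5.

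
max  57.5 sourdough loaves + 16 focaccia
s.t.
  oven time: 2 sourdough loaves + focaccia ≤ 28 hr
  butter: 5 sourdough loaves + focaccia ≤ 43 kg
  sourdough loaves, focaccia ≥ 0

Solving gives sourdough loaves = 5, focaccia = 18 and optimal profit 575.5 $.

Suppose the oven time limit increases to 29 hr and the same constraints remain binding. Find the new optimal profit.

Check each constraint at x*: oven time 28/28 (tight); butter 43/43 (tight).
The binding rows give the dual system: 2·y_oven time + 5·y_butter = 57.5 and 1·y_oven time + 1·y_butter = 16.
This yields shadow prices y_oven time = 7.5, y_butter = 8.5.
Δz = y_oven time·Δb = 7.5 × (1) = 7.5, so new z* = 575.5 + 7.5 = 583.

583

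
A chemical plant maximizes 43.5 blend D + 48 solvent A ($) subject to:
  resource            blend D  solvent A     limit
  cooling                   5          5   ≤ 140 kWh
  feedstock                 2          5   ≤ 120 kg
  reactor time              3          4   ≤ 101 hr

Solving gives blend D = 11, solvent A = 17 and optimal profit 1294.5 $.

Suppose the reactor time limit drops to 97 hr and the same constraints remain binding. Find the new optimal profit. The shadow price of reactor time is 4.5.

Δb = -4, so new z* = 1294.5 + (4.5)·(-4) = 1294.5 − 18 = 1276.5.

1276.5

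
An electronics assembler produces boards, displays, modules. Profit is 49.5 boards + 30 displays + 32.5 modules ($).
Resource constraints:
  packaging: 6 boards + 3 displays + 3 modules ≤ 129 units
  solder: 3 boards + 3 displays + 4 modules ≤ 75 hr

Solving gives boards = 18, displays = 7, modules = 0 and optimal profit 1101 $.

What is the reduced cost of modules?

-1

At the optimum: packaging uses 129 of 129 (binding); solder uses 75 of 75 (binding).
From A_Bᵀ y = c: 6·y_packaging + 3·y_solder = 49.5; 3·y_packaging + 3·y_solder = 30.
This yields shadow prices y_packaging = 6.5, y_solder = 3.5.
Reduced cost of modules: c₃ − yᵀa₃ = 32.5 − (6.5·3 + 3.5·4) = 32.5 − 33.5 = -1.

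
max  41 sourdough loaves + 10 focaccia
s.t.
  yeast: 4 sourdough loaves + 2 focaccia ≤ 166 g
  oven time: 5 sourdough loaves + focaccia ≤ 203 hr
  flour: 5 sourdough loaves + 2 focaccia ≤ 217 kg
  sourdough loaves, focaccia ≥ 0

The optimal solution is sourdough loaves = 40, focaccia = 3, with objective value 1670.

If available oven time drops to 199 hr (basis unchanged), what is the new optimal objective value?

At the optimum: yeast uses 166 of 166 (binding); oven time uses 203 of 203 (binding); flour uses 206 of 217 (slack = 11).
Slack constraints have shadow price 0 (complementary slackness).
From A_Bᵀ y = c: 4·y_yeast + 5·y_oven time = 41; 2·y_yeast + 1·y_oven time = 10.
This yields shadow prices y_yeast = 1.5, y_oven time = 7.
Δz = y_oven time·Δb = 7 × (-4) = -28, so new z* = 1670 − 28 = 1642.

1642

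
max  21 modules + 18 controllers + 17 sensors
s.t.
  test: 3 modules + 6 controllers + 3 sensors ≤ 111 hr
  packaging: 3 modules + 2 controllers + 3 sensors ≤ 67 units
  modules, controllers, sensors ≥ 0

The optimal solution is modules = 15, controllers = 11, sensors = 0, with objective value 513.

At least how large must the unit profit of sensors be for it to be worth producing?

Both test and packaging are binding at x*.
The binding rows give the dual system: 3·y_test + 3·y_packaging = 21 and 6·y_test + 2·y_packaging = 18.
Solving: y_test = 1, y_packaging = 6.
sensors enters the basis when its profit ≥ yᵀa₃ = 1·3 + 6·3 = 21.

21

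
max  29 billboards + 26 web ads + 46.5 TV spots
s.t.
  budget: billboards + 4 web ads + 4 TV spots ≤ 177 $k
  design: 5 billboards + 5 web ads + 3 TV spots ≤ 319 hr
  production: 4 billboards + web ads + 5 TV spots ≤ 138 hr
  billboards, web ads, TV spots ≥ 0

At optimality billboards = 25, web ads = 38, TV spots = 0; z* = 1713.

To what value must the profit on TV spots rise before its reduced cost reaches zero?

50

Binding: budget and production. Non-binding: design (4 unused).
Since design is not tight, its dual is 0.
From A_Bᵀ y = c: 1·y_budget + 4·y_production = 29; 4·y_budget + 1·y_production = 26.
→ y_budget = 5 and y_production = 6.
TV spots enters the basis when its profit ≥ yᵀa₃ = 5·4 + 6·5 = 50.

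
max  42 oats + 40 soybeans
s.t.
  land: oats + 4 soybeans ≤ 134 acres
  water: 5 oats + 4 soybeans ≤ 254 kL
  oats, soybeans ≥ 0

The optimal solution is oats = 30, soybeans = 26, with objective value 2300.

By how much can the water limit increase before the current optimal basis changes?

Binding constraints: land, water. The basis is B = [[1,4],[5,4]] with det -16.
Per unit increase in water, x* moves by d = (0.25, -0.0625).
The basis stays optimal until soybeans reaches 0; allowable increase = 416 kL.

416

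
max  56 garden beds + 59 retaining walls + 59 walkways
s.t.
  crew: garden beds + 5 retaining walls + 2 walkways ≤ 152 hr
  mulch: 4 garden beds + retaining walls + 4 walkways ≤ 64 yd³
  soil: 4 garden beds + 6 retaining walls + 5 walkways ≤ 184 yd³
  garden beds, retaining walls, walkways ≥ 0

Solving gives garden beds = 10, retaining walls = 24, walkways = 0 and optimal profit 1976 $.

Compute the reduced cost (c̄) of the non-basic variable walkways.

Binding: mulch and soil. Non-binding: crew (22 unused).
Slack constraints have shadow price 0 (complementary slackness).
From A_Bᵀ y = c: 4·y_mulch + 4·y_soil = 56; 1·y_mulch + 6·y_soil = 59.
This yields shadow prices y_mulch = 5, y_soil = 9.
Reduced cost of walkways: c₃ − yᵀa₃ = 59 − (5·4 + 9·5) = 59 − 65 = -6.

-6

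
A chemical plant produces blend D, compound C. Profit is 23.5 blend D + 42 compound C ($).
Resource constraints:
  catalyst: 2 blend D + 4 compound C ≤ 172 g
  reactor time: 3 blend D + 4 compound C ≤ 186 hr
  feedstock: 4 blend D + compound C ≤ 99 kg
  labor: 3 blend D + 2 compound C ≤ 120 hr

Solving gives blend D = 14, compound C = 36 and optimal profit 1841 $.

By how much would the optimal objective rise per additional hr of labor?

0

Binding: catalyst and reactor time. Non-binding: feedstock (7 unused), labor (6 unused).
Since feedstock, labor are not tight, their duals are 0.
Dual feasibility on the basic columns requires 2·y_catalyst + 3·y_reactor time = 23.5, 4·y_catalyst + 4·y_reactor time = 42.
→ y_catalyst = 8 and y_reactor time = 2.5.
Shadow price of labor = 0.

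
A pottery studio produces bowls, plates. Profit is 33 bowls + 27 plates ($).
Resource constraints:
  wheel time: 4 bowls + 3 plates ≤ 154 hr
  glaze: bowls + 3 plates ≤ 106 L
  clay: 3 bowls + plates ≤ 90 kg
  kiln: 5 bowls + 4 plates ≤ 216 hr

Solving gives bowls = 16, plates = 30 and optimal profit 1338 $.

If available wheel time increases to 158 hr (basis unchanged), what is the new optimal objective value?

1370

At the optimum: wheel time uses 154 of 154 (binding); glaze uses 106 of 106 (binding); clay uses 78 of 90 (slack = 12); kiln uses 200 of 216 (slack = 16).
By complementary slackness, y = 0 for the non-binding constraints.
The binding rows give the dual system: 4·y_wheel time + 1·y_glaze = 33 and 3·y_wheel time + 3·y_glaze = 27.
→ y_wheel time = 8 and y_glaze = 1.
Δz = y_wheel time·Δb = 8 × (4) = 32, so new z* = 1338 + 32 = 1370.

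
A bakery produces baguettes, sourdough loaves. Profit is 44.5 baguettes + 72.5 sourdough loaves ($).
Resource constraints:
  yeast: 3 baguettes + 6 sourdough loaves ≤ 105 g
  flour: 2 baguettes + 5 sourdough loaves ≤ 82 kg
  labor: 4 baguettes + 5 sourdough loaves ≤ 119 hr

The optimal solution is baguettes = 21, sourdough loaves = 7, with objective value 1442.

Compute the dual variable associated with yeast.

7.5

Check each constraint at x*: yeast 105/105 (tight); flour 77/82 (slack 5); labor 119/119 (tight).
By complementary slackness, y = 0 for the non-binding constraint.
From A_Bᵀ y = c: 3·y_yeast + 4·y_labor = 44.5; 6·y_yeast + 5·y_labor = 72.5.
Solving: y_yeast = 7.5, y_labor = 5.5.
Shadow price of yeast = 7.5.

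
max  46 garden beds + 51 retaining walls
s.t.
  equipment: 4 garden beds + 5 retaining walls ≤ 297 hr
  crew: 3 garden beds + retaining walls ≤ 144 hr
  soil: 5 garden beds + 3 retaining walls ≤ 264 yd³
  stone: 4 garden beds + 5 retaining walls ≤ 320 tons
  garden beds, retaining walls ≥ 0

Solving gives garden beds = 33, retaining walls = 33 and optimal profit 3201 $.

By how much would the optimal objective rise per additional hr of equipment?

9

Check each constraint at x*: equipment 297/297 (tight); crew 132/144 (slack 12); soil 264/264 (tight); stone 297/320 (slack 23).
By complementary slackness, y = 0 for the non-binding constraints.
From A_Bᵀ y = c: 4·y_equipment + 5·y_soil = 46; 5·y_equipment + 3·y_soil = 51.
→ y_equipment = 9 and y_soil = 2.
Shadow price of equipment = 9.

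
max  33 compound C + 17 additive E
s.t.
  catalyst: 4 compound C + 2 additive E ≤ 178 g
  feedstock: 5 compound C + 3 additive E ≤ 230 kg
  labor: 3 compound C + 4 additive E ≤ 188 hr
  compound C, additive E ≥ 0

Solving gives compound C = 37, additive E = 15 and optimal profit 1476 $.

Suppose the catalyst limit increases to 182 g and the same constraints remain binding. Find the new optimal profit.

Check each constraint at x*: catalyst 178/178 (tight); feedstock 230/230 (tight); labor 171/188 (slack 17).
By complementary slackness, y = 0 for the non-binding constraint.
The binding rows give the dual system: 4·y_catalyst + 5·y_feedstock = 33 and 2·y_catalyst + 3·y_feedstock = 17.
This yields shadow prices y_catalyst = 7, y_feedstock = 1.
Δz = y_catalyst·Δb = 7 × (4) = 28, so new z* = 1476 + 28 = 1504.

1504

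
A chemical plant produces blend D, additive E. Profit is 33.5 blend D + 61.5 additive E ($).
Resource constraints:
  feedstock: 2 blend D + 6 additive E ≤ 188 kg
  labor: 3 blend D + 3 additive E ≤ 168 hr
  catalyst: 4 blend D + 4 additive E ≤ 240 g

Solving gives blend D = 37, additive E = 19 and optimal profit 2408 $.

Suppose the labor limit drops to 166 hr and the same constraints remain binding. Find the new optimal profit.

2395

Check each constraint at x*: feedstock 188/188 (tight); labor 168/168 (tight); catalyst 224/240 (slack 16).
Slack constraints have shadow price 0 (complementary slackness).
Dual feasibility on the basic columns requires 2·y_feedstock + 3·y_labor = 33.5, 6·y_feedstock + 3·y_labor = 61.5.
→ y_feedstock = 7 and y_labor = 6.5.
Δz = y_labor·Δb = 6.5 × (-2) = -13, so new z* = 2408 − 13 = 2395.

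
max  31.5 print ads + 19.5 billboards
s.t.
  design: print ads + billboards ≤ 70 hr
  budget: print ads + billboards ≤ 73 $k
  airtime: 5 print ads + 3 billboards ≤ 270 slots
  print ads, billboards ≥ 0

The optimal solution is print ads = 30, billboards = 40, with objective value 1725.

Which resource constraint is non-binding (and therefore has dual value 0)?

budget

design: 70/70 (binding)
budget: 70/73 (slack 3)
airtime: 270/270 (binding)
By complementary slackness, a constraint with positive slack has shadow price 0 → budget.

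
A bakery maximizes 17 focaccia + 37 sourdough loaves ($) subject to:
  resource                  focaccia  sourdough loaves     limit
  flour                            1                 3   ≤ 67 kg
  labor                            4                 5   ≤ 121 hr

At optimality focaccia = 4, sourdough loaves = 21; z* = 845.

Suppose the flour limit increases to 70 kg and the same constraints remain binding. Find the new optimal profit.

At the optimum: flour uses 67 of 67 (binding); labor uses 121 of 121 (binding).
From A_Bᵀ y = c: 1·y_flour + 4·y_labor = 17; 3·y_flour + 5·y_labor = 37.
This yields shadow prices y_flour = 9, y_labor = 2.
Δz = y_flour·Δb = 9 × (3) = 27, so new z* = 845 + 27 = 872.

872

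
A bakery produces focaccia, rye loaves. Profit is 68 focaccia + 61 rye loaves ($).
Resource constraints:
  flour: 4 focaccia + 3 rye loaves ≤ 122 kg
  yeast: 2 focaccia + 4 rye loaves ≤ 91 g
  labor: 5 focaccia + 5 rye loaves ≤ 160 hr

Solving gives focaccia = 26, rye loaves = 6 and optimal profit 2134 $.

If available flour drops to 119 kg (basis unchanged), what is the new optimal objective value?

Check each constraint at x*: flour 122/122 (tight); yeast 76/91 (slack 15); labor 160/160 (tight).
Since yeast is not tight, its dual is 0.
Dual feasibility on the basic columns requires 4·y_flour + 5·y_labor = 68, 3·y_flour + 5·y_labor = 61.
This yields shadow prices y_flour = 7, y_labor = 8.
Δz = y_flour·Δb = 7 × (-3) = -21, so new z* = 2134 − 21 = 2113.

2113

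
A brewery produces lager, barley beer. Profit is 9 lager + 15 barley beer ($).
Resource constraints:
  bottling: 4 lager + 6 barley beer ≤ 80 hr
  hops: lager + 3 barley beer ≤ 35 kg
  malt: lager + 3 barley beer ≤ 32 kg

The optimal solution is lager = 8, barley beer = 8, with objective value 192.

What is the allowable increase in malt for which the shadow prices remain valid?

3

Binding constraints: bottling, malt. The basis is B = [[4,6],[1,3]] with det 6.
Per unit increase in malt, x* moves by d = (-1, 0.6667).
The basis stays optimal until hops becomes binding; allowable increase = 3 kg.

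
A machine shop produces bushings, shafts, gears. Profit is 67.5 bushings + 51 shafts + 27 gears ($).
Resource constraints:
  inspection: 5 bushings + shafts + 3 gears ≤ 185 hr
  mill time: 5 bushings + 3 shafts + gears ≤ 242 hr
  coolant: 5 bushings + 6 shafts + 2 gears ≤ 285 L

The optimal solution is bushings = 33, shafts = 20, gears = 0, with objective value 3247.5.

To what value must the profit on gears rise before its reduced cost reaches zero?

Binding: inspection and coolant. Non-binding: mill time (17 unused).
By complementary slackness, y = 0 for the non-binding constraint.
The binding rows give the dual system: 5·y_inspection + 5·y_coolant = 67.5 and 1·y_inspection + 6·y_coolant = 51.
This yields shadow prices y_inspection = 6, y_coolant = 7.5.
gears enters the basis when its profit ≥ yᵀa₃ = 6·3 + 7.5·2 = 33.

33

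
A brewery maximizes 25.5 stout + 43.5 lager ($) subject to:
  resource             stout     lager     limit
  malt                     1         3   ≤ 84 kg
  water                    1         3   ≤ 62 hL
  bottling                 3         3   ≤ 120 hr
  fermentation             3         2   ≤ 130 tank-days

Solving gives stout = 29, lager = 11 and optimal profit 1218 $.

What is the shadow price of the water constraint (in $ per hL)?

Check each constraint at x*: malt 62/84 (slack 22); water 62/62 (tight); bottling 120/120 (tight); fermentation 109/130 (slack 21).
By complementary slackness, y = 0 for the non-binding constraints.
From A_Bᵀ y = c: 1·y_water + 3·y_bottling = 25.5; 3·y_water + 3·y_bottling = 43.5.
→ y_water = 9 and y_bottling = 5.5.
Shadow price of water = 9.

9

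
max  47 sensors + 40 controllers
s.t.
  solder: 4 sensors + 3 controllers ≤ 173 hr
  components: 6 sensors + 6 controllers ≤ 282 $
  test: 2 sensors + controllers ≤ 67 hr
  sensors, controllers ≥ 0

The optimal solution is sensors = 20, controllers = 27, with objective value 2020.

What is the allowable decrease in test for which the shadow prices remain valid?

20

Binding constraints: components, test. The basis is B = [[6,6],[2,1]] with det -6.
Per unit decrease in test, x* moves by d = (-1, 1).
The basis stays optimal until sensors reaches 0; allowable decrease = 20 hr.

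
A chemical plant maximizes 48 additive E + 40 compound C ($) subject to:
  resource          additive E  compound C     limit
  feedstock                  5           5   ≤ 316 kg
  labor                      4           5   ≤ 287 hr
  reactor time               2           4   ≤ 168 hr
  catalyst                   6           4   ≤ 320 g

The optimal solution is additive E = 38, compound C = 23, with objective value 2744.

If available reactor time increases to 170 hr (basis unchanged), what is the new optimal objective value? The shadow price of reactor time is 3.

Δb = 2, so new z* = 2744 + (3)·(2) = 2744 + 6 = 2750.

2750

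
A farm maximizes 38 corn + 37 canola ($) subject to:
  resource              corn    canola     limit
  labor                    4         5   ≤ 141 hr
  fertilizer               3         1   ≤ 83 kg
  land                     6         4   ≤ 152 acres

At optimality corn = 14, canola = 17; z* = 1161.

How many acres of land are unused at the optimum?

land used = 6·14 + 4·17 = 152; slack = 152 − 152 = 0.

0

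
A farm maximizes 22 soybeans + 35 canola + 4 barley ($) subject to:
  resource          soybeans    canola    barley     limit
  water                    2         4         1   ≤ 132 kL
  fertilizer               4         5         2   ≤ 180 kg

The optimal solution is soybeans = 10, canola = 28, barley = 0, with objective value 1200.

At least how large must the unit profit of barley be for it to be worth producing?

11

Check each constraint at x*: water 132/132 (tight); fertilizer 180/180 (tight).
From A_Bᵀ y = c: 2·y_water + 4·y_fertilizer = 22; 4·y_water + 5·y_fertilizer = 35.
Solving: y_water = 5, y_fertilizer = 3.
barley enters the basis when its profit ≥ yᵀa₃ = 5·1 + 3·2 = 11.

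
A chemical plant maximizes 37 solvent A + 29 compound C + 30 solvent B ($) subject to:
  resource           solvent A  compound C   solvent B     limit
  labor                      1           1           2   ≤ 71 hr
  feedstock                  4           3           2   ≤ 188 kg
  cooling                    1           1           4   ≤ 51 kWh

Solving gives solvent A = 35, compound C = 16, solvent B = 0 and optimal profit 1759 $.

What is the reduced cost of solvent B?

-6

Binding: feedstock and cooling. Non-binding: labor (20 unused).
By complementary slackness, y = 0 for the non-binding constraint.
Dual feasibility on the basic columns requires 4·y_feedstock + 1·y_cooling = 37, 3·y_feedstock + 1·y_cooling = 29.
→ y_feedstock = 8 and y_cooling = 5.
Reduced cost of solvent B: c₃ − yᵀa₃ = 30 − (8·2 + 5·4) = 30 − 36 = -6.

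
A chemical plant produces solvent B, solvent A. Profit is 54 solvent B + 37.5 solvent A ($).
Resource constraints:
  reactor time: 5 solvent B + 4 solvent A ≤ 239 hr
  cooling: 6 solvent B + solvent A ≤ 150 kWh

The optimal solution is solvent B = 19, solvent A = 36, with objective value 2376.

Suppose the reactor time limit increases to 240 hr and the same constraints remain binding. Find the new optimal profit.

Check each constraint at x*: reactor time 239/239 (tight); cooling 150/150 (tight).
From A_Bᵀ y = c: 5·y_reactor time + 6·y_cooling = 54; 4·y_reactor time + 1·y_cooling = 37.5.
Solving: y_reactor time = 9, y_cooling = 1.5.
Δz = y_reactor time·Δb = 9 × (1) = 9, so new z* = 2376 + 9 = 2385.

2385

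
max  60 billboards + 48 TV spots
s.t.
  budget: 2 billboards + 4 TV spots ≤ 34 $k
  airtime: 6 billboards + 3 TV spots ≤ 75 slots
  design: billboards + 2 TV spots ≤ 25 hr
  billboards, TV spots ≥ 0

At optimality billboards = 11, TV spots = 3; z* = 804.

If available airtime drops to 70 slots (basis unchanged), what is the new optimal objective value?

Check each constraint at x*: budget 34/34 (tight); airtime 75/75 (tight); design 17/25 (slack 8).
Slack constraints have shadow price 0 (complementary slackness).
Dual feasibility on the basic columns requires 2·y_budget + 6·y_airtime = 60, 4·y_budget + 3·y_airtime = 48.
This yields shadow prices y_budget = 6, y_airtime = 8.
Δz = y_airtime·Δb = 8 × (-5) = -40, so new z* = 804 − 40 = 764.

764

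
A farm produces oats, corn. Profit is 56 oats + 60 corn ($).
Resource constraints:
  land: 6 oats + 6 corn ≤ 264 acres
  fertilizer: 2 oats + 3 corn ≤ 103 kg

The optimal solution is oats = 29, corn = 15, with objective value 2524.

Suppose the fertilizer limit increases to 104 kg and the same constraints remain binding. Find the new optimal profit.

Check each constraint at x*: land 264/264 (tight); fertilizer 103/103 (tight).
From A_Bᵀ y = c: 6·y_land + 2·y_fertilizer = 56; 6·y_land + 3·y_fertilizer = 60.
Solving: y_land = 8, y_fertilizer = 4.
Δz = y_fertilizer·Δb = 4 × (1) = 4, so new z* = 2524 + 4 = 2528.

2528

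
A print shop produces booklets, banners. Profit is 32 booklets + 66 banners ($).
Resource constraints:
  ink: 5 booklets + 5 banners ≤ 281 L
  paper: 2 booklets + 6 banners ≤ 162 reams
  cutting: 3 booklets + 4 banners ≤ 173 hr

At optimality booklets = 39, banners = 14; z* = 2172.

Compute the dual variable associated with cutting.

6

Check each constraint at x*: ink 265/281 (slack 16); paper 162/162 (tight); cutting 173/173 (tight).
By complementary slackness, y = 0 for the non-binding constraint.
The binding rows give the dual system: 2·y_paper + 3·y_cutting = 32 and 6·y_paper + 4·y_cutting = 66.
Solving: y_paper = 7, y_cutting = 6.
Shadow price of cutting = 6.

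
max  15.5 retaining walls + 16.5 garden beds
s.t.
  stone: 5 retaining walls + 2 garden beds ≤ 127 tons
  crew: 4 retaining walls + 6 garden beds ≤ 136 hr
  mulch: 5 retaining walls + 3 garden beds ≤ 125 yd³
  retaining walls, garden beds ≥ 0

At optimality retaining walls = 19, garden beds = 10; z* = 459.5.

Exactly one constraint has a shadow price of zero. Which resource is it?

stone: 115/127 (slack 12)
crew: 136/136 (binding)
mulch: 125/125 (binding)
By complementary slackness, a constraint with positive slack has shadow price 0 → stone.

stone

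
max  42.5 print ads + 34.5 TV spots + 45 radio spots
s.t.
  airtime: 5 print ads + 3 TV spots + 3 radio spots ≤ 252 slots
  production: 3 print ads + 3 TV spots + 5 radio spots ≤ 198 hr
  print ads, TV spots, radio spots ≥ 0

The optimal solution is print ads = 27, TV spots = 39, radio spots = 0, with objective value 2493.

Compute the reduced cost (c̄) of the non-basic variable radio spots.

Both airtime and production are binding at x*.
The binding rows give the dual system: 5·y_airtime + 3·y_production = 42.5 and 3·y_airtime + 3·y_production = 34.5.
→ y_airtime = 4 and y_production = 7.5.
Reduced cost of radio spots: c₃ − yᵀa₃ = 45 − (4·3 + 7.5·5) = 45 − 49.5 = -4.5.

-4.5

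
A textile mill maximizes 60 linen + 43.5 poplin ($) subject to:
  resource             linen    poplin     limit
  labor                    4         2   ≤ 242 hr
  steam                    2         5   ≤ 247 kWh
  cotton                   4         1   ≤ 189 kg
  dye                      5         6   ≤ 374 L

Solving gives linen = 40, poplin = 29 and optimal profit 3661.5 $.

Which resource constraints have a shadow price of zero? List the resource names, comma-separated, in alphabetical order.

labor, steam

labor: 218/242 (slack 24)
steam: 225/247 (slack 22)
cotton: 189/189 (binding)
dye: 374/374 (binding)
By complementary slackness, a constraint with positive slack has shadow price 0 → labor, steam.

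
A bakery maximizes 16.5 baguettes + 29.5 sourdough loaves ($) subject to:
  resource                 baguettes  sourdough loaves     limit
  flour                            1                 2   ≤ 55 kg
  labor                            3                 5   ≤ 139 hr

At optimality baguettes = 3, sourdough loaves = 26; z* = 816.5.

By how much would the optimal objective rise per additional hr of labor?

3.5

Check each constraint at x*: flour 55/55 (tight); labor 139/139 (tight).
The binding rows give the dual system: 1·y_flour + 3·y_labor = 16.5 and 2·y_flour + 5·y_labor = 29.5.
→ y_flour = 6 and y_labor = 3.5.
Shadow price of labor = 3.5.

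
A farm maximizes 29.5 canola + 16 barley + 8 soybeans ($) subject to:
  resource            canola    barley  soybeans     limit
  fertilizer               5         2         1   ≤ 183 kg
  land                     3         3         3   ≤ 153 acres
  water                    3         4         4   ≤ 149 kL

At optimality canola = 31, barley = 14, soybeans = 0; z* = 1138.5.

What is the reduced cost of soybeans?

At the optimum: fertilizer uses 183 of 183 (binding); land uses 135 of 153 (slack = 18); water uses 149 of 149 (binding).
Slack constraints have shadow price 0 (complementary slackness).
Dual feasibility on the basic columns requires 5·y_fertilizer + 3·y_water = 29.5, 2·y_fertilizer + 4·y_water = 16.
→ y_fertilizer = 5 and y_water = 1.5.
Reduced cost of soybeans: c₃ − yᵀa₃ = 8 − (5·1 + 1.5·4) = 8 − 11 = -3.

-3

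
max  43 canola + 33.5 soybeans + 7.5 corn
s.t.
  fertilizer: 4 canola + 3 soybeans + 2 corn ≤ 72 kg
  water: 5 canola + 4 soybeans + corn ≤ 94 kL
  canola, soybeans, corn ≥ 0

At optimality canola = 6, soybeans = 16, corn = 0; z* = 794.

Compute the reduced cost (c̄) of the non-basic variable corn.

-6.5

Both fertilizer and water are binding at x*.
From A_Bᵀ y = c: 4·y_fertilizer + 5·y_water = 43; 3·y_fertilizer + 4·y_water = 33.5.
→ y_fertilizer = 4.5 and y_water = 5.
Reduced cost of corn: c₃ − yᵀa₃ = 7.5 − (4.5·2 + 5·1) = 7.5 − 14 = -6.5.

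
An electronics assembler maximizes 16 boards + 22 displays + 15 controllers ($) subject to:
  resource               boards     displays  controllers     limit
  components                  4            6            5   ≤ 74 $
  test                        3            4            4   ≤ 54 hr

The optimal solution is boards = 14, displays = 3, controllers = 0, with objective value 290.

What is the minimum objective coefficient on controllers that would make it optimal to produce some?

Both components and test are binding at x*.
Dual feasibility on the basic columns requires 4·y_components + 3·y_test = 16, 6·y_components + 4·y_test = 22.
Solving: y_components = 1, y_test = 4.
controllers enters the basis when its profit ≥ yᵀa₃ = 1·5 + 4·4 = 21.

21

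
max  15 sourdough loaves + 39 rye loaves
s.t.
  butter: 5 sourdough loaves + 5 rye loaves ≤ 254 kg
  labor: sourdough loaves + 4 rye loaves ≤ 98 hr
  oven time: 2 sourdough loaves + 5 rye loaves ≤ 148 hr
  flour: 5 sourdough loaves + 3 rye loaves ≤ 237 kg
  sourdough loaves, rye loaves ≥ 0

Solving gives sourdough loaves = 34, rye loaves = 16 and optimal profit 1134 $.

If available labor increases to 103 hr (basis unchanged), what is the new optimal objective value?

1139

Check each constraint at x*: butter 250/254 (slack 4); labor 98/98 (tight); oven time 148/148 (tight); flour 218/237 (slack 19).
By complementary slackness, y = 0 for the non-binding constraints.
The binding rows give the dual system: 1·y_labor + 2·y_oven time = 15 and 4·y_labor + 5·y_oven time = 39.
Solving: y_labor = 1, y_oven time = 7.
Δz = y_labor·Δb = 1 × (5) = 5, so new z* = 1134 + 5 = 1139.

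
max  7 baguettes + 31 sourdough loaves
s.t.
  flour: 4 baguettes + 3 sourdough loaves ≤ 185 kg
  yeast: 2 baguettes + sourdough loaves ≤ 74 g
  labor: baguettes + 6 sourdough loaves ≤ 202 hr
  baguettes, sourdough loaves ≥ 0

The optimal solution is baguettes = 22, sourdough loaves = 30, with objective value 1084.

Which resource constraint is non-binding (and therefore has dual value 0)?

flour: 178/185 (slack 7)
yeast: 74/74 (binding)
labor: 202/202 (binding)
By complementary slackness, a constraint with positive slack has shadow price 0 → flour.

flour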